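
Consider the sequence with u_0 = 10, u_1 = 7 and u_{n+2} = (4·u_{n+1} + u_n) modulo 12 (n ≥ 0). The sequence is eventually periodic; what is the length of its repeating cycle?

8

We have u_0 = 10; u_1 = 7; u_2 = 2; u_3 = 3; u_4 = 2; u_5 = 11; u_6 = 10; u_7 = 3; u_8 = 10; u_9 = 7.
Since (u_8, u_9) = (u_0, u_1) = (10, 7) (two consecutive terms determine the rest), the sequence is periodic with period 8.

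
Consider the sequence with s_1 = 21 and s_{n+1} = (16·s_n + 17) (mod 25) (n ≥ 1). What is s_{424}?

Computing terms: s_1 = 21, s_2 = 3, s_3 = 15, s_4 = 7, s_5 = 4, s_6 = 6, s_7 = 13, s_8 = 0, s_9 = 17, s_{10} = 14, s_{11} = 16, s_{12} = 23, s_{13} = 10, s_{14} = 2, s_{15} = 24, s_{16} = 1, s_{17} = 8, s_{18} = 20, s_{19} = 12, s_{20} = 9, s_{21} = 11, s_{22} = 18, s_{23} = 5, s_{24} = 22, s_{25} = 19, s_{26} = 21.
Since s_{26} = s_1 = 21, the sequence is periodic with period 25.
So s_{424} = s_{1 + ((424-1) mod 25)} = s_{24} = 22.

22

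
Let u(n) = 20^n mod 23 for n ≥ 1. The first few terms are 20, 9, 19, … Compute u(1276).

1

Computing terms: u(1) = 20, u(2) = 9, u(3) = 19, u(4) = 12, u(5) = 10, u(6) = 16, u(7) = 21, u(8) = 6, u(9) = 5, u(10) = 8, u(11) = 22, u(12) = 3, u(13) = 14, u(14) = 4, u(15) = 11, u(16) = 13, u(17) = 7, u(18) = 2, u(19) = 17, u(20) = 18, u(21) = 15, u(22) = 1, u(23) = 20.
Since u(23) = u(1) = 20, the sequence is periodic with period 22.
(1276 - 1) mod 22 = 21, so u(1276) = u(22) = 1.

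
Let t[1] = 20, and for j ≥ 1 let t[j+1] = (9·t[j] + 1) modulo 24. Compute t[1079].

10

t[1] = 20; t[2] = 13; t[3] = 22; t[4] = 7; t[5] = 16; t[6] = 1; t[7] = 10; t[8] = 19; t[9] = 4; t[10] = 13.
Since t[10] = t[2] = 13, the sequence is eventually periodic: after a pre-period of length 1 it cycles with period 8.
For j ≥ 2, t[j] depends only on (j - 2) mod 8. (1079 - 2) mod 8 = 5, so t[1079] = t[7] = 10.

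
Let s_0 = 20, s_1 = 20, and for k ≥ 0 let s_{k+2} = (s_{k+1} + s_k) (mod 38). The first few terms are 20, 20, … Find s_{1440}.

20

Listing terms: s_0 = 20, s_1 = 20, s_2 = 2, s_3 = 22, s_4 = 24, s_5 = 8, s_6 = 32, s_7 = 2, s_8 = 34, s_9 = 36, s_{10} = 32, s_{11} = 30, s_{12} = 24, s_{13} = 16, s_{14} = 2, s_{15} = 18, s_{16} = 20, s_{17} = 0, s_{18} = 20, s_{19} = 20.
Since (s_{18}, s_{19}) = (s_0, s_1) = (20, 20) (two consecutive terms determine the rest), the sequence is periodic with period 18.
So s_{1440} = s_{0 + ((1440-0) mod 18)} = s_0 = 20.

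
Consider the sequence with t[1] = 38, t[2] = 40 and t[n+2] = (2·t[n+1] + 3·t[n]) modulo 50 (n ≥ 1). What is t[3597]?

Listing terms: t[1] = 38, t[2] = 40, t[3] = 44, t[4] = 8, t[5] = 48, t[6] = 20, t[7] = 34, t[8] = 28, t[9] = 8, t[10] = 0, t[11] = 24, t[12] = 48, t[13] = 18, t[14] = 30, t[15] = 14, t[16] = 18, t[17] = 28, t[18] = 10, t[19] = 4, t[20] = 38, t[21] = 38, t[22] = 40.
The sequence repeats with period 20.
(3597 - 1) mod 20 = 16, so t[3597] = t[17] = 28.

28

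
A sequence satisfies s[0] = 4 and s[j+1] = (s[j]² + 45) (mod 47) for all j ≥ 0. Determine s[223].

s[0] = 4, s[1] = 14, s[2] = 6, s[3] = 34, s[4] = 26, s[5] = 16, s[6] = 19, s[7] = 30, s[8] = 5, s[9] = 23, s[10] = 10, s[11] = 4.
The sequence repeats with period 11.
So s[223] = s[0 + ((223-0) mod 11)] = s[3] = 34.

34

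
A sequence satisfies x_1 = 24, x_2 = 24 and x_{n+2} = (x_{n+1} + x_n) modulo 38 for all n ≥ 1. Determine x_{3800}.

We have x_1 = 24; x_2 = 24; x_3 = 10; x_4 = 34; x_5 = 6; x_6 = 2; x_7 = 8; x_8 = 10; x_9 = 18; x_{10} = 28; x_{11} = 8; x_{12} = 36; x_{13} = 6; x_{14} = 4; x_{15} = 10; x_{16} = 14; x_{17} = 24; x_{18} = 0; x_{19} = 24; x_{20} = 24.
Since (x_{19}, x_{20}) = (x_1, x_2) = (24, 24) (two consecutive terms determine the rest), the sequence is periodic with period 18.
So x_{3800} = x_{1 + ((3800-1) mod 18)} = x_2 = 24.

24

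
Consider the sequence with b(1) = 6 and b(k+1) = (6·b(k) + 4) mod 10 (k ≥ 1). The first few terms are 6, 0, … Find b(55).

b(1) = 6, b(2) = 0, b(3) = 4, b(4) = 8, b(5) = 2, b(6) = 6.
Since b(6) = b(1) = 6, the sequence is periodic with period 5.
So b(55) = b(1 + ((55-1) mod 5)) = b(5) = 2.

2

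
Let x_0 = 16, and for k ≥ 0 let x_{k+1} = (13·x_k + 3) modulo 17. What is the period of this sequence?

4

Computing terms: x_0 = 16, x_1 = 7, x_2 = 9, x_3 = 1, x_4 = 16.
The sequence repeats with period 4.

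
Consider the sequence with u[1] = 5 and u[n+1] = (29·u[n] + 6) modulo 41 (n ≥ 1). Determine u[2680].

We have u[1] = 5; u[2] = 28; u[3] = 39; u[4] = 30; u[5] = 15; u[6] = 31; u[7] = 3; u[8] = 11; u[9] = 38; u[10] = 1; u[11] = 35; u[12] = 37; u[13] = 13; u[14] = 14; u[15] = 2; u[16] = 23; u[17] = 17; u[18] = 7; u[19] = 4; u[20] = 40; u[21] = 18; u[22] = 36; u[23] = 25; u[24] = 34; u[25] = 8; u[26] = 33; u[27] = 20; u[28] = 12; u[29] = 26; u[30] = 22; u[31] = 29; u[32] = 27; u[33] = 10; u[34] = 9; u[35] = 21; u[36] = 0; u[37] = 6; u[38] = 16; u[39] = 19; u[40] = 24; u[41] = 5.
The sequence repeats with period 40.
(2680 - 1) mod 40 = 39, so u[2680] = u[40] = 24.

24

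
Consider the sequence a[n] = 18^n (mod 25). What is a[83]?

7

Listing terms: a[1] = 18,  a[2] = 24,  a[3] = 7,  a[4] = 1,  a[5] = 18.
Since a[5] = a[1] = 18, the sequence is periodic with period 4.
(83 - 1) mod 4 = 2, so a[83] = a[3] = 7.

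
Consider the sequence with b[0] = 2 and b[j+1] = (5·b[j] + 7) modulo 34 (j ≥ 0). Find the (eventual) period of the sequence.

16

Computing terms: b[0] = 2, b[1] = 17, b[2] = 24, b[3] = 25, b[4] = 30, b[5] = 21, b[6] = 10, b[7] = 23, b[8] = 20, b[9] = 5, b[10] = 32, b[11] = 31, b[12] = 26, b[13] = 1, b[14] = 12, b[15] = 33, b[16] = 2.
Since b[16] = b[0] = 2, the sequence is periodic with period 16.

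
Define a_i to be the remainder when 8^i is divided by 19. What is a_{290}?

Listing terms: a_0 = 1,  a_1 = 8,  a_2 = 7,  a_3 = 18,  a_4 = 11,  a_5 = 12,  a_6 = 1.
Since a_6 = a_0 = 1, the sequence is periodic with period 6.
So a_{290} = a_{0 + ((290-0) mod 6)} = a_2 = 7.

7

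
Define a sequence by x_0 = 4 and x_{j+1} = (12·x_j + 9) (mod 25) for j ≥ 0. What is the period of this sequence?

Listing terms: x_0 = 4; x_1 = 7; x_2 = 18; x_3 = 0; x_4 = 9; x_5 = 17; x_6 = 13; x_7 = 15; x_8 = 14; x_9 = 2; x_{10} = 8; x_{11} = 5; x_{12} = 19; x_{13} = 12; x_{14} = 3; x_{15} = 20; x_{16} = 24; x_{17} = 22; x_{18} = 23; x_{19} = 10; x_{20} = 4.
Since x_{20} = x_0 = 4, the sequence is periodic with period 20.

20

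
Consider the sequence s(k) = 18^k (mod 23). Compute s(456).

s(0) = 1, s(1) = 18, s(2) = 2, s(3) = 13, s(4) = 4, s(5) = 3, s(6) = 8, s(7) = 6, s(8) = 16, s(9) = 12, s(10) = 9, s(11) = 1.
The sequence repeats with period 11.
So s(456) = s(0 + ((456-0) mod 11)) = s(5) = 3.

3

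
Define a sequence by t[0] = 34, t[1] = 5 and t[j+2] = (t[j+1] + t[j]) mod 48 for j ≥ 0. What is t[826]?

Computing terms: t[0] = 34; t[1] = 5; t[2] = 39; t[3] = 44; t[4] = 35; t[5] = 31; t[6] = 18; t[7] = 1; t[8] = 19; t[9] = 20; t[10] = 39; t[11] = 11; t[12] = 2; t[13] = 13; t[14] = 15; t[15] = 28; t[16] = 43; t[17] = 23; t[18] = 18; t[19] = 41; t[20] = 11; t[21] = 4; t[22] = 15; t[23] = 19; t[24] = 34; t[25] = 5.
The sequence repeats with period 24.
(826 - 0) mod 24 = 10, so t[826] = t[10] = 39.

39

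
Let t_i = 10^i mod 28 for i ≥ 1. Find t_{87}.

20

Computing terms: t_1 = 10, t_2 = 16, t_3 = 20, t_4 = 4, t_5 = 12, t_6 = 8, t_7 = 24, t_8 = 16.
Since t_8 = t_2 = 16, the sequence is eventually periodic: after a pre-period of length 1 it cycles with period 6.
For i ≥ 2, t_i depends only on (i - 2) mod 6. (87 - 2) mod 6 = 1, so t_{87} = t_3 = 20.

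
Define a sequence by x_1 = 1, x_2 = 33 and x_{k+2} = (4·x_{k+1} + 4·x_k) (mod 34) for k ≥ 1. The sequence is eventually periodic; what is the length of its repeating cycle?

16

Listing terms: x_1 = 1, x_2 = 33, x_3 = 0, x_4 = 30, x_5 = 18, x_6 = 22, x_7 = 24, x_8 = 14, x_9 = 16, x_{10} = 18, x_{11} = 0, x_{12} = 4, x_{13} = 16, x_{14} = 12, x_{15} = 10, x_{16} = 20, x_{17} = 18, x_{18} = 16, x_{19} = 0, x_{20} = 30.
Since (x_{19}, x_{20}) = (x_3, x_4) = (0, 30) (two consecutive terms determine the rest), the sequence is eventually periodic: after a pre-period of length 2 it cycles with period 16.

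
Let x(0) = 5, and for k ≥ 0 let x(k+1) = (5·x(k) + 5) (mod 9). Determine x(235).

Listing terms: x(0) = 5, x(1) = 3, x(2) = 2, x(3) = 6, x(4) = 8, x(5) = 0, x(6) = 5.
The sequence repeats with period 6.
So x(235) = x(0 + ((235-0) mod 6)) = x(1) = 3.

3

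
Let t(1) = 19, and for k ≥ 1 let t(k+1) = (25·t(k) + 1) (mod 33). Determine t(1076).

Listing terms: t(1) = 19,  t(2) = 14,  t(3) = 21,  t(4) = 31,  t(5) = 17,  t(6) = 30,  t(7) = 25,  t(8) = 32,  t(9) = 9,  t(10) = 28,  t(11) = 8,  t(12) = 3,  t(13) = 10,  t(14) = 20,  t(15) = 6,  t(16) = 19.
The sequence repeats with period 15.
So t(1076) = t(1 + ((1076-1) mod 15)) = t(11) = 8.

8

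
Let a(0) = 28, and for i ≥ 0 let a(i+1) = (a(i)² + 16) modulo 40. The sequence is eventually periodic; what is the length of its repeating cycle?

We have a(0) = 28, a(1) = 0, a(2) = 16, a(3) = 32, a(4) = 0.
Since a(4) = a(1) = 0, the sequence is eventually periodic: after a pre-period of length 1 it cycles with period 3.

3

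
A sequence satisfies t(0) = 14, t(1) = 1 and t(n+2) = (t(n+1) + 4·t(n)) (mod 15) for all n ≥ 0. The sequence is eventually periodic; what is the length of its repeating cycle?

Computing terms: t(0) = 14,  t(1) = 1,  t(2) = 12,  t(3) = 1,  t(4) = 4,  t(5) = 8,  t(6) = 9,  t(7) = 11,  t(8) = 2,  t(9) = 1,  t(10) = 9,  t(11) = 13,  t(12) = 4,  t(13) = 11,  t(14) = 12,  t(15) = 11,  t(16) = 14,  t(17) = 13,  t(18) = 9,  t(19) = 1,  t(20) = 7,  t(21) = 11,  t(22) = 9,  t(23) = 8,  t(24) = 14,  t(25) = 1.
Since (t(24), t(25)) = (t(0), t(1)) = (14, 1) (two consecutive terms determine the rest), the sequence is periodic with period 24.

24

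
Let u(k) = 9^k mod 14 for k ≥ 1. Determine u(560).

11

u(1) = 9,  u(2) = 11,  u(3) = 1,  u(4) = 9.
The sequence repeats with period 3.
So u(560) = u(1 + ((560-1) mod 3)) = u(2) = 11.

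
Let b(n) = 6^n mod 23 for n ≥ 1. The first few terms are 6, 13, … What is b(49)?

2

b(1) = 6; b(2) = 13; b(3) = 9; b(4) = 8; b(5) = 2; b(6) = 12; b(7) = 3; b(8) = 18; b(9) = 16; b(10) = 4; b(11) = 1; b(12) = 6.
The sequence repeats with period 11.
So b(49) = b(1 + ((49-1) mod 11)) = b(5) = 2.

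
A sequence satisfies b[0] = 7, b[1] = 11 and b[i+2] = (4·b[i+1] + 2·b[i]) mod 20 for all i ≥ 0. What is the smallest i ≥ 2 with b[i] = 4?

7

Computing terms: b[0] = 7,  b[1] = 11,  b[2] = 18,  b[3] = 14,  b[4] = 12,  b[5] = 16,  b[6] = 8,  b[7] = 4,  b[8] = 12,  b[9] = 16.
Since (b[8], b[9]) = (b[4], b[5]) = (12, 16) (two consecutive terms determine the rest), the sequence is eventually periodic: after a pre-period of length 4 it cycles with period 4.
The value 4 first appears (with i ≥ 2) at b[7].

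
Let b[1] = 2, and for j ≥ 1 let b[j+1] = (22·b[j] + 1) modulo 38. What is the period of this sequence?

18

We have b[1] = 2,  b[2] = 7,  b[3] = 3,  b[4] = 29,  b[5] = 31,  b[6] = 37,  b[7] = 17,  b[8] = 33,  b[9] = 5,  b[10] = 35,  b[11] = 11,  b[12] = 15,  b[13] = 27,  b[14] = 25,  b[15] = 19,  b[16] = 1,  b[17] = 23,  b[18] = 13,  b[19] = 21,  b[20] = 7.
Since b[20] = b[2] = 7, the sequence is eventually periodic: after a pre-period of length 1 it cycles with period 18.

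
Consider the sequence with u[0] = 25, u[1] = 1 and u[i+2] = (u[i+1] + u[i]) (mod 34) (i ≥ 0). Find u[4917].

7

u[0] = 25,  u[1] = 1,  u[2] = 26,  u[3] = 27,  u[4] = 19,  u[5] = 12,  u[6] = 31,  u[7] = 9,  u[8] = 6,  u[9] = 15,  u[10] = 21,  u[11] = 2,  u[12] = 23,  u[13] = 25,  u[14] = 14,  u[15] = 5,  u[16] = 19,  u[17] = 24,  u[18] = 9,  u[19] = 33,  u[20] = 8,  u[21] = 7,  u[22] = 15,  u[23] = 22,  u[24] = 3,  u[25] = 25,  u[26] = 28,  u[27] = 19,  u[28] = 13,  u[29] = 32,  u[30] = 11,  u[31] = 9,  u[32] = 20,  u[33] = 29,  u[34] = 15,  u[35] = 10,  u[36] = 25,  u[37] = 1.
Since (u[36], u[37]) = (u[0], u[1]) = (25, 1) (two consecutive terms determine the rest), the sequence is periodic with period 36.
So u[4917] = u[0 + ((4917-0) mod 36)] = u[21] = 7.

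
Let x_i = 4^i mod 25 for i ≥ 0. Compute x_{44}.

6

We have x_0 = 1, x_1 = 4, x_2 = 16, x_3 = 14, x_4 = 6, x_5 = 24, x_6 = 21, x_7 = 9, x_8 = 11, x_9 = 19, x_{10} = 1.
The sequence repeats with period 10.
(44 - 0) mod 10 = 4, so x_{44} = x_4 = 6.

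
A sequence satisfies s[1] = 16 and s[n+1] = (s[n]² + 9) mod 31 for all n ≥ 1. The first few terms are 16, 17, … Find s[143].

19

We have s[1] = 16, s[2] = 17, s[3] = 19, s[4] = 29, s[5] = 13, s[6] = 23, s[7] = 11, s[8] = 6, s[9] = 14, s[10] = 19.
Since s[10] = s[3] = 19, the sequence is eventually periodic: after a pre-period of length 2 it cycles with period 7.
For n ≥ 3, s[n] depends only on (n - 3) mod 7. (143 - 3) mod 7 = 0, so s[143] = s[3] = 19.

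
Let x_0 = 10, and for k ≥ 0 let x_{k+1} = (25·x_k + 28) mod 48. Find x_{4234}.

x_0 = 10; x_1 = 38; x_2 = 18; x_3 = 46; x_4 = 26; x_5 = 6; x_6 = 34; x_7 = 14; x_8 = 42; x_9 = 22; x_{10} = 2; x_{11} = 30; x_{12} = 10.
The sequence repeats with period 12.
(4234 - 0) mod 12 = 10, so x_{4234} = x_{10} = 2.

2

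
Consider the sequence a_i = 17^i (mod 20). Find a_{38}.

a_1 = 17, a_2 = 9, a_3 = 13, a_4 = 1, a_5 = 17.
Since a_5 = a_1 = 17, the sequence is periodic with period 4.
So a_{38} = a_{1 + ((38-1) mod 4)} = a_2 = 9.

9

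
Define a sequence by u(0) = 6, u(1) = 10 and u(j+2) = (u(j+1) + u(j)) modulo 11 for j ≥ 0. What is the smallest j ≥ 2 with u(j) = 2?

We have u(0) = 6, u(1) = 10, u(2) = 5, u(3) = 4, u(4) = 9, u(5) = 2, u(6) = 0, u(7) = 2, u(8) = 2, u(9) = 4, u(10) = 6, u(11) = 10.
The sequence repeats with period 10.
The value 2 first appears (with j ≥ 2) at u(5).

5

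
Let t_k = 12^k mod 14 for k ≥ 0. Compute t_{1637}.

t_0 = 1; t_1 = 12; t_2 = 4; t_3 = 6; t_4 = 2; t_5 = 10; t_6 = 8; t_7 = 12.
Since t_7 = t_1 = 12, the sequence is eventually periodic: after a pre-period of length 1 it cycles with period 6.
For k ≥ 1, t_k depends only on (k - 1) mod 6. (1637 - 1) mod 6 = 4, so t_{1637} = t_5 = 10.

10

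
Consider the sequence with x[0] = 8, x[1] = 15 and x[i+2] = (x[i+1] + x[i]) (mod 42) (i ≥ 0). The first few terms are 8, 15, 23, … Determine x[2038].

13

Computing terms: x[0] = 8, x[1] = 15, x[2] = 23, x[3] = 38, x[4] = 19, x[5] = 15, x[6] = 34, x[7] = 7, x[8] = 41, x[9] = 6, x[10] = 5, x[11] = 11, x[12] = 16, x[13] = 27, x[14] = 1, x[15] = 28, x[16] = 29, x[17] = 15, x[18] = 2, x[19] = 17, x[20] = 19, x[21] = 36, x[22] = 13, x[23] = 7, x[24] = 20, x[25] = 27, x[26] = 5, x[27] = 32, x[28] = 37, x[29] = 27, x[30] = 22, x[31] = 7, x[32] = 29, x[33] = 36, x[34] = 23, x[35] = 17, x[36] = 40, x[37] = 15, x[38] = 13, x[39] = 28, x[40] = 41, x[41] = 27, x[42] = 26, x[43] = 11, x[44] = 37, x[45] = 6, x[46] = 1, x[47] = 7, x[48] = 8, x[49] = 15.
Since (x[48], x[49]) = (x[0], x[1]) = (8, 15) (two consecutive terms determine the rest), the sequence is periodic with period 48.
(2038 - 0) mod 48 = 22, so x[2038] = x[22] = 13.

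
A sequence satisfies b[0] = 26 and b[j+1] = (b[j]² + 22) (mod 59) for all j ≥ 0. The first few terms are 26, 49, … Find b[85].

50

Listing terms: b[0] = 26, b[1] = 49, b[2] = 4, b[3] = 38, b[4] = 50, b[5] = 44, b[6] = 11, b[7] = 25, b[8] = 57, b[9] = 26.
The sequence repeats with period 9.
(85 - 0) mod 9 = 4, so b[85] = b[4] = 50.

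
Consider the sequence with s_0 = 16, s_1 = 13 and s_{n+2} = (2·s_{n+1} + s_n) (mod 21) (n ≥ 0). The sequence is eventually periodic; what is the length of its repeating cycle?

s_0 = 16, s_1 = 13, s_2 = 0, s_3 = 13, s_4 = 5, s_5 = 2, s_6 = 9, s_7 = 20, s_8 = 7, s_9 = 13, s_{10} = 12, s_{11} = 16, s_{12} = 2, s_{13} = 20, s_{14} = 0, s_{15} = 20, s_{16} = 19, s_{17} = 16, s_{18} = 9, s_{19} = 13, s_{20} = 14, s_{21} = 20, s_{22} = 12, s_{23} = 2, s_{24} = 16, s_{25} = 13.
The sequence repeats with period 24.

24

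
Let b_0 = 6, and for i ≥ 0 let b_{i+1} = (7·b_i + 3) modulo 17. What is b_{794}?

4

Computing terms: b_0 = 6, b_1 = 11, b_2 = 12, b_3 = 2, b_4 = 0, b_5 = 3, b_6 = 7, b_7 = 1, b_8 = 10, b_9 = 5, b_{10} = 4, b_{11} = 14, b_{12} = 16, b_{13} = 13, b_{14} = 9, b_{15} = 15, b_{16} = 6.
Since b_{16} = b_0 = 6, the sequence is periodic with period 16.
So b_{794} = b_{0 + ((794-0) mod 16)} = b_{10} = 4.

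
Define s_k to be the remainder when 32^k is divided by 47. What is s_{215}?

Listing terms: s_0 = 1, s_1 = 32, s_2 = 37, s_3 = 9, s_4 = 6, s_5 = 4, s_6 = 34, s_7 = 7, s_8 = 36, s_9 = 24, s_{10} = 16, s_{11} = 42, s_{12} = 28, s_{13} = 3, s_{14} = 2, s_{15} = 17, s_{16} = 27, s_{17} = 18, s_{18} = 12, s_{19} = 8, s_{20} = 21, s_{21} = 14, s_{22} = 25, s_{23} = 1.
Since s_{23} = s_0 = 1, the sequence is periodic with period 23.
So s_{215} = s_{0 + ((215-0) mod 23)} = s_8 = 36.

36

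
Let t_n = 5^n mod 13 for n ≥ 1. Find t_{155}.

8

Listing terms: t_1 = 5, t_2 = 12, t_3 = 8, t_4 = 1, t_5 = 5.
The sequence repeats with period 4.
(155 - 1) mod 4 = 2, so t_{155} = t_3 = 8.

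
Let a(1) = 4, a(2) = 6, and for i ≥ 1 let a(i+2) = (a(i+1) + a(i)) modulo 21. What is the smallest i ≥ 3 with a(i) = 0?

a(1) = 4; a(2) = 6; a(3) = 10; a(4) = 16; a(5) = 5; a(6) = 0; a(7) = 5; a(8) = 5; a(9) = 10; a(10) = 15; a(11) = 4; a(12) = 19; a(13) = 2; a(14) = 0; a(15) = 2; a(16) = 2; a(17) = 4; a(18) = 6.
The sequence repeats with period 16.
The value 0 first appears (with i ≥ 3) at a(6).

6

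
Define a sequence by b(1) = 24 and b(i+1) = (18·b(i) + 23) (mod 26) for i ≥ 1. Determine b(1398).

We have b(1) = 24; b(2) = 13; b(3) = 23; b(4) = 21; b(5) = 11; b(6) = 13.
Since b(6) = b(2) = 13, the sequence is eventually periodic: after a pre-period of length 1 it cycles with period 4.
For i ≥ 2, b(i) depends only on (i - 2) mod 4. (1398 - 2) mod 4 = 0, so b(1398) = b(2) = 13.

13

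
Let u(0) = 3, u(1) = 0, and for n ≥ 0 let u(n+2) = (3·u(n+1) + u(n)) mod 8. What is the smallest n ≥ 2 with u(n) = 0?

7

Listing terms: u(0) = 3,  u(1) = 0,  u(2) = 3,  u(3) = 1,  u(4) = 6,  u(5) = 3,  u(6) = 7,  u(7) = 0,  u(8) = 7,  u(9) = 5,  u(10) = 6,  u(11) = 7,  u(12) = 3,  u(13) = 0.
The sequence repeats with period 12.
The value 0 first appears (with n ≥ 2) at u(7).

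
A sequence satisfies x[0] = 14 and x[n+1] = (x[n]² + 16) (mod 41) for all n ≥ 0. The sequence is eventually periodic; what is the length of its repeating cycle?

Computing terms: x[0] = 14; x[1] = 7; x[2] = 24; x[3] = 18; x[4] = 12; x[5] = 37; x[6] = 32; x[7] = 15; x[8] = 36; x[9] = 0; x[10] = 16; x[11] = 26; x[12] = 36.
Since x[12] = x[8] = 36, the sequence is eventually periodic: after a pre-period of length 8 it cycles with period 4.

4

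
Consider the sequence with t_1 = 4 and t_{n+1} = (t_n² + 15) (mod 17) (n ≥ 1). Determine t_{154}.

13

Listing terms: t_1 = 4; t_2 = 14; t_3 = 7; t_4 = 13; t_5 = 14.
Since t_5 = t_2 = 14, the sequence is eventually periodic: after a pre-period of length 1 it cycles with period 3.
For n ≥ 2, t_n depends only on (n - 2) mod 3. (154 - 2) mod 3 = 2, so t_{154} = t_4 = 13.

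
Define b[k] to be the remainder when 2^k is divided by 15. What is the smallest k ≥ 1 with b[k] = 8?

3

Listing terms: b[0] = 1; b[1] = 2; b[2] = 4; b[3] = 8; b[4] = 1.
The sequence repeats with period 4.
The value 8 first appears (with k ≥ 1) at b[3].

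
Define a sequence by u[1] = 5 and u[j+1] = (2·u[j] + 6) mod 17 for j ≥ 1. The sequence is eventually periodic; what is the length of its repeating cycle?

8

Computing terms: u[1] = 5,  u[2] = 16,  u[3] = 4,  u[4] = 14,  u[5] = 0,  u[6] = 6,  u[7] = 1,  u[8] = 8,  u[9] = 5.
Since u[9] = u[1] = 5, the sequence is periodic with period 8.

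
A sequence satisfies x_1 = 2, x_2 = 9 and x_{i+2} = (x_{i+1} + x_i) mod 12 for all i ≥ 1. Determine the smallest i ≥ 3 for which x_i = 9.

Listing terms: x_1 = 2,  x_2 = 9,  x_3 = 11,  x_4 = 8,  x_5 = 7,  x_6 = 3,  x_7 = 10,  x_8 = 1,  x_9 = 11,  x_{10} = 0,  x_{11} = 11,  x_{12} = 11,  x_{13} = 10,  x_{14} = 9,  x_{15} = 7,  x_{16} = 4,  x_{17} = 11,  x_{18} = 3,  x_{19} = 2,  x_{20} = 5,  x_{21} = 7,  x_{22} = 0,  x_{23} = 7,  x_{24} = 7,  x_{25} = 2,  x_{26} = 9.
Since (x_{25}, x_{26}) = (x_1, x_2) = (2, 9) (two consecutive terms determine the rest), the sequence is periodic with period 24.
The value 9 first appears (with i ≥ 3) at x_{14}.

14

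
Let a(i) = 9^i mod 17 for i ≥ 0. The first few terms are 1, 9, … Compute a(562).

Computing terms: a(0) = 1,  a(1) = 9,  a(2) = 13,  a(3) = 15,  a(4) = 16,  a(5) = 8,  a(6) = 4,  a(7) = 2,  a(8) = 1.
The sequence repeats with period 8.
(562 - 0) mod 8 = 2, so a(562) = a(2) = 13.

13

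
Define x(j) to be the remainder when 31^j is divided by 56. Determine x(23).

47

x(1) = 31; x(2) = 9; x(3) = 55; x(4) = 25; x(5) = 47; x(6) = 1; x(7) = 31.
The sequence repeats with period 6.
So x(23) = x(1 + ((23-1) mod 6)) = x(5) = 47.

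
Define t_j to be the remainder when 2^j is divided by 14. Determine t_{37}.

2

Computing terms: t_0 = 1, t_1 = 2, t_2 = 4, t_3 = 8, t_4 = 2.
Since t_4 = t_1 = 2, the sequence is eventually periodic: after a pre-period of length 1 it cycles with period 3.
For j ≥ 1, t_j depends only on (j - 1) mod 3. (37 - 1) mod 3 = 0, so t_{37} = t_1 = 2.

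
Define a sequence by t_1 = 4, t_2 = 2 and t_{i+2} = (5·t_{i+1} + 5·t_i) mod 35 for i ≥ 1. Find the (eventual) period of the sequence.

Computing terms: t_1 = 4, t_2 = 2, t_3 = 30, t_4 = 20, t_5 = 5, t_6 = 20, t_7 = 20, t_8 = 25, t_9 = 15, t_{10} = 25, t_{11} = 25, t_{12} = 5, t_{13} = 10, t_{14} = 5, t_{15} = 5, t_{16} = 15, t_{17} = 30, t_{18} = 15, t_{19} = 15, t_{20} = 10, t_{21} = 20, t_{22} = 10, t_{23} = 10, t_{24} = 30, t_{25} = 25, t_{26} = 30, t_{27} = 30, t_{28} = 20.
Since (t_{27}, t_{28}) = (t_3, t_4) = (30, 20) (two consecutive terms determine the rest), the sequence is eventually periodic: after a pre-period of length 2 it cycles with period 24.

24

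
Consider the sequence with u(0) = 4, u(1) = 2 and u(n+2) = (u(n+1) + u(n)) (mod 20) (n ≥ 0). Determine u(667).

Computing terms: u(0) = 4; u(1) = 2; u(2) = 6; u(3) = 8; u(4) = 14; u(5) = 2; u(6) = 16; u(7) = 18; u(8) = 14; u(9) = 12; u(10) = 6; u(11) = 18; u(12) = 4; u(13) = 2.
Since (u(12), u(13)) = (u(0), u(1)) = (4, 2) (two consecutive terms determine the rest), the sequence is periodic with period 12.
(667 - 0) mod 12 = 7, so u(667) = u(7) = 18.

18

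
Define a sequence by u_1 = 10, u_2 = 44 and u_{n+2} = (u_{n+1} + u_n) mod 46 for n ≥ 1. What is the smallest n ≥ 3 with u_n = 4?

Listing terms: u_1 = 10, u_2 = 44, u_3 = 8, u_4 = 6, u_5 = 14, u_6 = 20, u_7 = 34, u_8 = 8, u_9 = 42, u_{10} = 4, u_{11} = 0, u_{12} = 4, u_{13} = 4, u_{14} = 8, u_{15} = 12, u_{16} = 20, u_{17} = 32, u_{18} = 6, u_{19} = 38, u_{20} = 44, u_{21} = 36, u_{22} = 34, u_{23} = 24, u_{24} = 12, u_{25} = 36, u_{26} = 2, u_{27} = 38, u_{28} = 40, u_{29} = 32, u_{30} = 26, u_{31} = 12, u_{32} = 38, u_{33} = 4, u_{34} = 42, u_{35} = 0, u_{36} = 42, u_{37} = 42, u_{38} = 38, u_{39} = 34, u_{40} = 26, u_{41} = 14, u_{42} = 40, u_{43} = 8, u_{44} = 2, u_{45} = 10, u_{46} = 12, u_{47} = 22, u_{48} = 34, u_{49} = 10, u_{50} = 44.
Since (u_{49}, u_{50}) = (u_1, u_2) = (10, 44) (two consecutive terms determine the rest), the sequence is periodic with period 48.
The value 4 first appears (with n ≥ 3) at u_{10}.

10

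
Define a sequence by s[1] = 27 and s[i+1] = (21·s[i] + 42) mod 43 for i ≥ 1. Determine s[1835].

Computing terms: s[1] = 27,  s[2] = 7,  s[3] = 17,  s[4] = 12,  s[5] = 36,  s[6] = 24,  s[7] = 30,  s[8] = 27.
Since s[8] = s[1] = 27, the sequence is periodic with period 7.
So s[1835] = s[1 + ((1835-1) mod 7)] = s[1] = 27.

27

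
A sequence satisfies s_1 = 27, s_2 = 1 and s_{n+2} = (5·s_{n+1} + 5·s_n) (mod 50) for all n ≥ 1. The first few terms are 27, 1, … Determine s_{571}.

25

We have s_1 = 27,  s_2 = 1,  s_3 = 40,  s_4 = 5,  s_5 = 25,  s_6 = 0,  s_7 = 25,  s_8 = 25,  s_9 = 0.
Since (s_8, s_9) = (s_5, s_6) = (25, 0) (two consecutive terms determine the rest), the sequence is eventually periodic: after a pre-period of length 4 it cycles with period 3.
For n ≥ 5, s_n depends only on (n - 5) mod 3. (571 - 5) mod 3 = 2, so s_{571} = s_7 = 25.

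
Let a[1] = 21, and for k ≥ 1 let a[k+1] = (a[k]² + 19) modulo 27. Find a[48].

20

Listing terms: a[1] = 21; a[2] = 1; a[3] = 20; a[4] = 14; a[5] = 26; a[6] = 20.
Since a[6] = a[3] = 20, the sequence is eventually periodic: after a pre-period of length 2 it cycles with period 3.
For k ≥ 3, a[k] depends only on (k - 3) mod 3. (48 - 3) mod 3 = 0, so a[48] = a[3] = 20.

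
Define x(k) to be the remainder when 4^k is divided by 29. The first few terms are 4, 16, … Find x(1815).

13

x(1) = 4; x(2) = 16; x(3) = 6; x(4) = 24; x(5) = 9; x(6) = 7; x(7) = 28; x(8) = 25; x(9) = 13; x(10) = 23; x(11) = 5; x(12) = 20; x(13) = 22; x(14) = 1; x(15) = 4.
Since x(15) = x(1) = 4, the sequence is periodic with period 14.
(1815 - 1) mod 14 = 8, so x(1815) = x(9) = 13.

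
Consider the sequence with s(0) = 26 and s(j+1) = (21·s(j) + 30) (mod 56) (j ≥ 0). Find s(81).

s(0) = 26; s(1) = 16; s(2) = 30; s(3) = 44; s(4) = 2; s(5) = 16.
Since s(5) = s(1) = 16, the sequence is eventually periodic: after a pre-period of length 1 it cycles with period 4.
For j ≥ 1, s(j) depends only on (j - 1) mod 4. (81 - 1) mod 4 = 0, so s(81) = s(1) = 16.

16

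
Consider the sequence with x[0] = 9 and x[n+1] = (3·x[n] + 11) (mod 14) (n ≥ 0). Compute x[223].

We have x[0] = 9, x[1] = 10, x[2] = 13, x[3] = 8, x[4] = 7, x[5] = 4, x[6] = 9.
Since x[6] = x[0] = 9, the sequence is periodic with period 6.
So x[223] = x[0 + ((223-0) mod 6)] = x[1] = 10.

10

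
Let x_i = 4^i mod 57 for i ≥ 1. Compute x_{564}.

49

Listing terms: x_1 = 4, x_2 = 16, x_3 = 7, x_4 = 28, x_5 = 55, x_6 = 49, x_7 = 25, x_8 = 43, x_9 = 1, x_{10} = 4.
Since x_{10} = x_1 = 4, the sequence is periodic with period 9.
So x_{564} = x_{1 + ((564-1) mod 9)} = x_6 = 49.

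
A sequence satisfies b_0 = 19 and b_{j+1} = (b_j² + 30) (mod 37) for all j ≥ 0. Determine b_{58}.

21

Computing terms: b_0 = 19; b_1 = 21; b_2 = 27; b_3 = 19.
The sequence repeats with period 3.
So b_{58} = b_{0 + ((58-0) mod 3)} = b_1 = 21.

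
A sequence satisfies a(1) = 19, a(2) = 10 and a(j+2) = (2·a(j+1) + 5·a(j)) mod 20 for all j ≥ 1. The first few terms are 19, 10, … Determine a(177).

We have a(1) = 19,  a(2) = 10,  a(3) = 15,  a(4) = 0,  a(5) = 15,  a(6) = 10,  a(7) = 15.
Since (a(6), a(7)) = (a(2), a(3)) = (10, 15) (two consecutive terms determine the rest), the sequence is eventually periodic: after a pre-period of length 1 it cycles with period 4.
For j ≥ 2, a(j) depends only on (j - 2) mod 4. (177 - 2) mod 4 = 3, so a(177) = a(5) = 15.

15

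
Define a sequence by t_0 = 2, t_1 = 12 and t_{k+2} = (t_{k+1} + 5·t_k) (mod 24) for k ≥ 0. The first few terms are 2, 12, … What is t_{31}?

Computing terms: t_0 = 2; t_1 = 12; t_2 = 22; t_3 = 10; t_4 = 0; t_5 = 2; t_6 = 2; t_7 = 12.
Since (t_6, t_7) = (t_0, t_1) = (2, 12) (two consecutive terms determine the rest), the sequence is periodic with period 6.
(31 - 0) mod 6 = 1, so t_{31} = t_1 = 12.

12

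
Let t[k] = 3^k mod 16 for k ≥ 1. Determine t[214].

9

Computing terms: t[1] = 3,  t[2] = 9,  t[3] = 11,  t[4] = 1,  t[5] = 3.
Since t[5] = t[1] = 3, the sequence is periodic with period 4.
So t[214] = t[1 + ((214-1) mod 4)] = t[2] = 9.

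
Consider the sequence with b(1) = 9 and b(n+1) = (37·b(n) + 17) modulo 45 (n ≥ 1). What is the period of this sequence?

b(1) = 9,  b(2) = 35,  b(3) = 7,  b(4) = 6,  b(5) = 14,  b(6) = 40,  b(7) = 12,  b(8) = 11,  b(9) = 19,  b(10) = 0,  b(11) = 17,  b(12) = 16,  b(13) = 24,  b(14) = 5,  b(15) = 22,  b(16) = 21,  b(17) = 29,  b(18) = 10,  b(19) = 27,  b(20) = 26,  b(21) = 34,  b(22) = 15,  b(23) = 32,  b(24) = 31,  b(25) = 39,  b(26) = 20,  b(27) = 37,  b(28) = 36,  b(29) = 44,  b(30) = 25,  b(31) = 42,  b(32) = 41,  b(33) = 4,  b(34) = 30,  b(35) = 2,  b(36) = 1,  b(37) = 9.
Since b(37) = b(1) = 9, the sequence is periodic with period 36.

36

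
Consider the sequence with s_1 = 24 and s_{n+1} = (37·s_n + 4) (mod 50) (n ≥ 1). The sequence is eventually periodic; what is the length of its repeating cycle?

20

Listing terms: s_1 = 24, s_2 = 42, s_3 = 8, s_4 = 0, s_5 = 4, s_6 = 2, s_7 = 28, s_8 = 40, s_9 = 34, s_{10} = 12, s_{11} = 48, s_{12} = 30, s_{13} = 14, s_{14} = 22, s_{15} = 18, s_{16} = 20, s_{17} = 44, s_{18} = 32, s_{19} = 38, s_{20} = 10, s_{21} = 24.
Since s_{21} = s_1 = 24, the sequence is periodic with period 20.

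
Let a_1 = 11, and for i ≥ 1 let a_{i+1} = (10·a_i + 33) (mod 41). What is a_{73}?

28

Computing terms: a_1 = 11; a_2 = 20; a_3 = 28; a_4 = 26; a_5 = 6; a_6 = 11.
Since a_6 = a_1 = 11, the sequence is periodic with period 5.
So a_{73} = a_{1 + ((73-1) mod 5)} = a_3 = 28.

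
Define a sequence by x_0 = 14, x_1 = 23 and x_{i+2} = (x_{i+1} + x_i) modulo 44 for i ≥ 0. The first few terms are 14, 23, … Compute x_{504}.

Computing terms: x_0 = 14, x_1 = 23, x_2 = 37, x_3 = 16, x_4 = 9, x_5 = 25, x_6 = 34, x_7 = 15, x_8 = 5, x_9 = 20, x_{10} = 25, x_{11} = 1, x_{12} = 26, x_{13} = 27, x_{14} = 9, x_{15} = 36, x_{16} = 1, x_{17} = 37, x_{18} = 38, x_{19} = 31, x_{20} = 25, x_{21} = 12, x_{22} = 37, x_{23} = 5, x_{24} = 42, x_{25} = 3, x_{26} = 1, x_{27} = 4, x_{28} = 5, x_{29} = 9, x_{30} = 14, x_{31} = 23.
Since (x_{30}, x_{31}) = (x_0, x_1) = (14, 23) (two consecutive terms determine the rest), the sequence is periodic with period 30.
So x_{504} = x_{0 + ((504-0) mod 30)} = x_{24} = 42.

42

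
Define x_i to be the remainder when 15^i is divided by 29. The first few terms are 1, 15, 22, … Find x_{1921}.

18

Computing terms: x_0 = 1; x_1 = 15; x_2 = 22; x_3 = 11; x_4 = 20; x_5 = 10; x_6 = 5; x_7 = 17; x_8 = 23; x_9 = 26; x_{10} = 13; x_{11} = 21; x_{12} = 25; x_{13} = 27; x_{14} = 28; x_{15} = 14; x_{16} = 7; x_{17} = 18; x_{18} = 9; x_{19} = 19; x_{20} = 24; x_{21} = 12; x_{22} = 6; x_{23} = 3; x_{24} = 16; x_{25} = 8; x_{26} = 4; x_{27} = 2; x_{28} = 1.
Since x_{28} = x_0 = 1, the sequence is periodic with period 28.
(1921 - 0) mod 28 = 17, so x_{1921} = x_{17} = 18.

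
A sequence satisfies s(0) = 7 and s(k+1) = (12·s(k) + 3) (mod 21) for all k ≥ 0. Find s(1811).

12

s(0) = 7,  s(1) = 3,  s(2) = 18,  s(3) = 9,  s(4) = 6,  s(5) = 12,  s(6) = 0,  s(7) = 3.
Since s(7) = s(1) = 3, the sequence is eventually periodic: after a pre-period of length 1 it cycles with period 6.
For k ≥ 1, s(k) depends only on (k - 1) mod 6. (1811 - 1) mod 6 = 4, so s(1811) = s(5) = 12.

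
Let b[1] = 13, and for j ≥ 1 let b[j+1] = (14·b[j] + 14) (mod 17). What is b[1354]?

15

Listing terms: b[1] = 13, b[2] = 9, b[3] = 4, b[4] = 2, b[5] = 8, b[6] = 7, b[7] = 10, b[8] = 1, b[9] = 11, b[10] = 15, b[11] = 3, b[12] = 5, b[13] = 16, b[14] = 0, b[15] = 14, b[16] = 6, b[17] = 13.
Since b[17] = b[1] = 13, the sequence is periodic with period 16.
(1354 - 1) mod 16 = 9, so b[1354] = b[10] = 15.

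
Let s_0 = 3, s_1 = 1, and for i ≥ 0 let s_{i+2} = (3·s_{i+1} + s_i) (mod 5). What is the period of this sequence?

Listing terms: s_0 = 3, s_1 = 1, s_2 = 1, s_3 = 4, s_4 = 3, s_5 = 3, s_6 = 2, s_7 = 4, s_8 = 4, s_9 = 1, s_{10} = 2, s_{11} = 2, s_{12} = 3, s_{13} = 1.
The sequence repeats with period 12.

12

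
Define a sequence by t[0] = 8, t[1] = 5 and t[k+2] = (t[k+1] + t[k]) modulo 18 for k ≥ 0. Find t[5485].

13

We have t[0] = 8, t[1] = 5, t[2] = 13, t[3] = 0, t[4] = 13, t[5] = 13, t[6] = 8, t[7] = 3, t[8] = 11, t[9] = 14, t[10] = 7, t[11] = 3, t[12] = 10, t[13] = 13, t[14] = 5, t[15] = 0, t[16] = 5, t[17] = 5, t[18] = 10, t[19] = 15, t[20] = 7, t[21] = 4, t[22] = 11, t[23] = 15, t[24] = 8, t[25] = 5.
The sequence repeats with period 24.
(5485 - 0) mod 24 = 13, so t[5485] = t[13] = 13.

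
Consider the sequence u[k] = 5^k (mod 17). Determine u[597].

14

Listing terms: u[1] = 5,  u[2] = 8,  u[3] = 6,  u[4] = 13,  u[5] = 14,  u[6] = 2,  u[7] = 10,  u[8] = 16,  u[9] = 12,  u[10] = 9,  u[11] = 11,  u[12] = 4,  u[13] = 3,  u[14] = 15,  u[15] = 7,  u[16] = 1,  u[17] = 5.
Since u[17] = u[1] = 5, the sequence is periodic with period 16.
(597 - 1) mod 16 = 4, so u[597] = u[5] = 14.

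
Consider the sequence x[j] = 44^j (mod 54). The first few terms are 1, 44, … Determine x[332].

x[0] = 1,  x[1] = 44,  x[2] = 46,  x[3] = 26,  x[4] = 10,  x[5] = 8,  x[6] = 28,  x[7] = 44.
Since x[7] = x[1] = 44, the sequence is eventually periodic: after a pre-period of length 1 it cycles with period 6.
For j ≥ 1, x[j] depends only on (j - 1) mod 6. (332 - 1) mod 6 = 1, so x[332] = x[2] = 46.

46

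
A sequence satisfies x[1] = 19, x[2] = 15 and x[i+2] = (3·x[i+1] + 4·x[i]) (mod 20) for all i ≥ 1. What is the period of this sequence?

Computing terms: x[1] = 19; x[2] = 15; x[3] = 1; x[4] = 3; x[5] = 13; x[6] = 11; x[7] = 5; x[8] = 19; x[9] = 17; x[10] = 7; x[11] = 9; x[12] = 15; x[13] = 1.
Since (x[12], x[13]) = (x[2], x[3]) = (15, 1) (two consecutive terms determine the rest), the sequence is eventually periodic: after a pre-period of length 1 it cycles with period 10.

10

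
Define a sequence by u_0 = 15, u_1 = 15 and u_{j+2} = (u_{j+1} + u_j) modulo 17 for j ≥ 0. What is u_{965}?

Listing terms: u_0 = 15,  u_1 = 15,  u_2 = 13,  u_3 = 11,  u_4 = 7,  u_5 = 1,  u_6 = 8,  u_7 = 9,  u_8 = 0,  u_9 = 9,  u_{10} = 9,  u_{11} = 1,  u_{12} = 10,  u_{13} = 11,  u_{14} = 4,  u_{15} = 15,  u_{16} = 2,  u_{17} = 0,  u_{18} = 2,  u_{19} = 2,  u_{20} = 4,  u_{21} = 6,  u_{22} = 10,  u_{23} = 16,  u_{24} = 9,  u_{25} = 8,  u_{26} = 0,  u_{27} = 8,  u_{28} = 8,  u_{29} = 16,  u_{30} = 7,  u_{31} = 6,  u_{32} = 13,  u_{33} = 2,  u_{34} = 15,  u_{35} = 0,  u_{36} = 15,  u_{37} = 15.
Since (u_{36}, u_{37}) = (u_0, u_1) = (15, 15) (two consecutive terms determine the rest), the sequence is periodic with period 36.
So u_{965} = u_{0 + ((965-0) mod 36)} = u_{29} = 16.

16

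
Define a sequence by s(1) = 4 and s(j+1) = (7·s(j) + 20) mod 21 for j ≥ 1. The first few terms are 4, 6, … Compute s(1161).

20

Computing terms: s(1) = 4,  s(2) = 6,  s(3) = 20,  s(4) = 13,  s(5) = 6.
Since s(5) = s(2) = 6, the sequence is eventually periodic: after a pre-period of length 1 it cycles with period 3.
For j ≥ 2, s(j) depends only on (j - 2) mod 3. (1161 - 2) mod 3 = 1, so s(1161) = s(3) = 20.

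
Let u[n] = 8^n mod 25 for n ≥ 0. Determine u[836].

u[0] = 1; u[1] = 8; u[2] = 14; u[3] = 12; u[4] = 21; u[5] = 18; u[6] = 19; u[7] = 2; u[8] = 16; u[9] = 3; u[10] = 24; u[11] = 17; u[12] = 11; u[13] = 13; u[14] = 4; u[15] = 7; u[16] = 6; u[17] = 23; u[18] = 9; u[19] = 22; u[20] = 1.
Since u[20] = u[0] = 1, the sequence is periodic with period 20.
(836 - 0) mod 20 = 16, so u[836] = u[16] = 6.

6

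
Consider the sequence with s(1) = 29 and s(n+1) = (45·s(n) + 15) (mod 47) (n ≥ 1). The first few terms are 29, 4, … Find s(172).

10

s(1) = 29,  s(2) = 4,  s(3) = 7,  s(4) = 1,  s(5) = 13,  s(6) = 36,  s(7) = 37,  s(8) = 35,  s(9) = 39,  s(10) = 31,  s(11) = 0,  s(12) = 15,  s(13) = 32,  s(14) = 45,  s(15) = 19,  s(16) = 24,  s(17) = 14,  s(18) = 34,  s(19) = 41,  s(20) = 27,  s(21) = 8,  s(22) = 46,  s(23) = 17,  s(24) = 28,  s(25) = 6,  s(26) = 3,  s(27) = 9,  s(28) = 44,  s(29) = 21,  s(30) = 20,  s(31) = 22,  s(32) = 18,  s(33) = 26,  s(34) = 10,  s(35) = 42,  s(36) = 25,  s(37) = 12,  s(38) = 38,  s(39) = 33,  s(40) = 43,  s(41) = 23,  s(42) = 16,  s(43) = 30,  s(44) = 2,  s(45) = 11,  s(46) = 40,  s(47) = 29.
The sequence repeats with period 46.
(172 - 1) mod 46 = 33, so s(172) = s(34) = 10.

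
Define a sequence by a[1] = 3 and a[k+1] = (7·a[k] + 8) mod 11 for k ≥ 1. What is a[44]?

We have a[1] = 3, a[2] = 7, a[3] = 2, a[4] = 0, a[5] = 8, a[6] = 9, a[7] = 5, a[8] = 10, a[9] = 1, a[10] = 4, a[11] = 3.
Since a[11] = a[1] = 3, the sequence is periodic with period 10.
(44 - 1) mod 10 = 3, so a[44] = a[4] = 0.

0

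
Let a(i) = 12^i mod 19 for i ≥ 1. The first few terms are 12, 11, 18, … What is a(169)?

We have a(1) = 12, a(2) = 11, a(3) = 18, a(4) = 7, a(5) = 8, a(6) = 1, a(7) = 12.
The sequence repeats with period 6.
So a(169) = a(1 + ((169-1) mod 6)) = a(1) = 12.

12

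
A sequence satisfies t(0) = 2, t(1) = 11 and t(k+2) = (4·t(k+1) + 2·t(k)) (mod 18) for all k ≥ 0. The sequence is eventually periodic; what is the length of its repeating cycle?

6

t(0) = 2,  t(1) = 11,  t(2) = 12,  t(3) = 16,  t(4) = 16,  t(5) = 6,  t(6) = 2,  t(7) = 2,  t(8) = 12,  t(9) = 16.
Since (t(8), t(9)) = (t(2), t(3)) = (12, 16) (two consecutive terms determine the rest), the sequence is eventually periodic: after a pre-period of length 2 it cycles with period 6.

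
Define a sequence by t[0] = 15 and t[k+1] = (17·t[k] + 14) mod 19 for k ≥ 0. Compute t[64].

3

We have t[0] = 15; t[1] = 3; t[2] = 8; t[3] = 17; t[4] = 18; t[5] = 16; t[6] = 1; t[7] = 12; t[8] = 9; t[9] = 15.
Since t[9] = t[0] = 15, the sequence is periodic with period 9.
(64 - 0) mod 9 = 1, so t[64] = t[1] = 3.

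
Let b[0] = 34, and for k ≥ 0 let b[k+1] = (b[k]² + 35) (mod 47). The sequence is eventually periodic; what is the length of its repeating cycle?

7

We have b[0] = 34, b[1] = 16, b[2] = 9, b[3] = 22, b[4] = 2, b[5] = 39, b[6] = 5, b[7] = 13, b[8] = 16.
Since b[8] = b[1] = 16, the sequence is eventually periodic: after a pre-period of length 1 it cycles with period 7.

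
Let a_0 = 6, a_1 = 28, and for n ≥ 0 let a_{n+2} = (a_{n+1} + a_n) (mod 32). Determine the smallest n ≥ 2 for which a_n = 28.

a_0 = 6; a_1 = 28; a_2 = 2; a_3 = 30; a_4 = 0; a_5 = 30; a_6 = 30; a_7 = 28; a_8 = 26; a_9 = 22; a_{10} = 16; a_{11} = 6; a_{12} = 22; a_{13} = 28; a_{14} = 18; a_{15} = 14; a_{16} = 0; a_{17} = 14; a_{18} = 14; a_{19} = 28; a_{20} = 10; a_{21} = 6; a_{22} = 16; a_{23} = 22; a_{24} = 6; a_{25} = 28.
The sequence repeats with period 24.
The value 28 first appears (with n ≥ 2) at a_7.

7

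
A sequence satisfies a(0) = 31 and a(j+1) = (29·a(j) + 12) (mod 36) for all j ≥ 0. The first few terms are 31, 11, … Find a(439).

11

We have a(0) = 31,  a(1) = 11,  a(2) = 7,  a(3) = 35,  a(4) = 19,  a(5) = 23,  a(6) = 31.
Since a(6) = a(0) = 31, the sequence is periodic with period 6.
(439 - 0) mod 6 = 1, so a(439) = a(1) = 11.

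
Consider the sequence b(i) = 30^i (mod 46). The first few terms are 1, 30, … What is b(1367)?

Computing terms: b(0) = 1; b(1) = 30; b(2) = 26; b(3) = 44; b(4) = 32; b(5) = 40; b(6) = 4; b(7) = 28; b(8) = 12; b(9) = 38; b(10) = 36; b(11) = 22; b(12) = 16; b(13) = 20; b(14) = 2; b(15) = 14; b(16) = 6; b(17) = 42; b(18) = 18; b(19) = 34; b(20) = 8; b(21) = 10; b(22) = 24; b(23) = 30.
Since b(23) = b(1) = 30, the sequence is eventually periodic: after a pre-period of length 1 it cycles with period 22.
For i ≥ 1, b(i) depends only on (i - 1) mod 22. (1367 - 1) mod 22 = 2, so b(1367) = b(3) = 44.

44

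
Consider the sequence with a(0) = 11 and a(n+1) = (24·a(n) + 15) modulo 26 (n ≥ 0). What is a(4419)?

9

a(0) = 11,  a(1) = 19,  a(2) = 3,  a(3) = 9,  a(4) = 23,  a(5) = 21,  a(6) = 25,  a(7) = 17,  a(8) = 7,  a(9) = 1,  a(10) = 13,  a(11) = 15,  a(12) = 11.
Since a(12) = a(0) = 11, the sequence is periodic with period 12.
(4419 - 0) mod 12 = 3, so a(4419) = a(3) = 9.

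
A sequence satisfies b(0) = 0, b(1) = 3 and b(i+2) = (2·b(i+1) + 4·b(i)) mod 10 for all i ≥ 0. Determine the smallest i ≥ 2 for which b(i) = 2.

4

We have b(0) = 0; b(1) = 3; b(2) = 6; b(3) = 4; b(4) = 2; b(5) = 0; b(6) = 8; b(7) = 6; b(8) = 4.
Since (b(7), b(8)) = (b(2), b(3)) = (6, 4) (two consecutive terms determine the rest), the sequence is eventually periodic: after a pre-period of length 2 it cycles with period 5.
The value 2 first appears (with i ≥ 2) at b(4).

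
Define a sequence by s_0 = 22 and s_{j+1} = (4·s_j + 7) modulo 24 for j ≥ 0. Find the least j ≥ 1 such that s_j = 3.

2

Computing terms: s_0 = 22, s_1 = 23, s_2 = 3, s_3 = 19, s_4 = 11, s_5 = 3.
Since s_5 = s_2 = 3, the sequence is eventually periodic: after a pre-period of length 2 it cycles with period 3.
The value 3 first appears (with j ≥ 1) at s_2.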